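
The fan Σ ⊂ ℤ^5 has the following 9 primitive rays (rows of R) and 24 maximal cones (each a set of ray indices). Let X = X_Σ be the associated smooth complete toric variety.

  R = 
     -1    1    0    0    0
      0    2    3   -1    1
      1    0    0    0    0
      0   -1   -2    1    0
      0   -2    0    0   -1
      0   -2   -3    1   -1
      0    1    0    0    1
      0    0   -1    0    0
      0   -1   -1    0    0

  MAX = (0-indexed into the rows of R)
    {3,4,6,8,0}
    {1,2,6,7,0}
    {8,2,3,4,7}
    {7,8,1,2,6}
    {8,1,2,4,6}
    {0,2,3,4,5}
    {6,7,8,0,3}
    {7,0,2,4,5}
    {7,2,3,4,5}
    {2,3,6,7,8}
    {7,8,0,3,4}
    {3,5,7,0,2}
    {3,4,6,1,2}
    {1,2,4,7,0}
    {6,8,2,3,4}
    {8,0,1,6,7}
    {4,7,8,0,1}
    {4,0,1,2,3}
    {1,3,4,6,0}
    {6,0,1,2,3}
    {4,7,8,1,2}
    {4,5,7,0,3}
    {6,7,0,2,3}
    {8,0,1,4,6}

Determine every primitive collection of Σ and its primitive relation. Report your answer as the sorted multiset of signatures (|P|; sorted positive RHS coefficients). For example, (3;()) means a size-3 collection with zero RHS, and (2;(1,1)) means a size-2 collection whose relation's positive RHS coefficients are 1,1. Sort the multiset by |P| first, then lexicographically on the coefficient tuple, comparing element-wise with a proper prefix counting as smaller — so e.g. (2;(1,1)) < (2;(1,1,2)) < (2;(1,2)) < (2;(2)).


Minimal non-faces — 9 found among 9 rays, 24 max cones:

  {1,5}:  v_{1} + v_{5} = 0 ; sig = (2;())
  {5,6}:  v_{5} + v_{6} = v_{3} + v_{7} ; sig = (2;(1,1))
  {5,8}:  v_{5} + v_{8} = v_{3} + v_{4} + 2·v_{7} ; sig = (2;(1,1,2))
  {0,2,8}:  v_{0} + v_{2} + v_{8} = v_{7} ; sig = (3;(1))
  {1,3,7}:  v_{1} + v_{3} + v_{7} = v_{6} ; sig = (3;(1))
  {4,6,7}:  v_{4} + v_{6} + v_{7} = v_{8} ; sig = (3;(1))
  {1,3,8}:  v_{1} + v_{3} + v_{8} = v_{4} + 2·v_{6} ; sig = (3;(1,2))
  {0,2,4,6}:  v_{0} + v_{2} + v_{4} + v_{6} = 0 ; sig = (4;())
  {0,2,3,4,7}:  v_{0} + v_{2} + v_{3} + v_{4} + v_{7} = v_{5} ; sig = (5;(1))

Hence PRS(X_Σ) =
{ (2;()),  (2;(1,1)),  (2;(1,1,2)),  (3;(1)) ×3,  (3;(1,2)),  (4;()),  (5;(1)) }


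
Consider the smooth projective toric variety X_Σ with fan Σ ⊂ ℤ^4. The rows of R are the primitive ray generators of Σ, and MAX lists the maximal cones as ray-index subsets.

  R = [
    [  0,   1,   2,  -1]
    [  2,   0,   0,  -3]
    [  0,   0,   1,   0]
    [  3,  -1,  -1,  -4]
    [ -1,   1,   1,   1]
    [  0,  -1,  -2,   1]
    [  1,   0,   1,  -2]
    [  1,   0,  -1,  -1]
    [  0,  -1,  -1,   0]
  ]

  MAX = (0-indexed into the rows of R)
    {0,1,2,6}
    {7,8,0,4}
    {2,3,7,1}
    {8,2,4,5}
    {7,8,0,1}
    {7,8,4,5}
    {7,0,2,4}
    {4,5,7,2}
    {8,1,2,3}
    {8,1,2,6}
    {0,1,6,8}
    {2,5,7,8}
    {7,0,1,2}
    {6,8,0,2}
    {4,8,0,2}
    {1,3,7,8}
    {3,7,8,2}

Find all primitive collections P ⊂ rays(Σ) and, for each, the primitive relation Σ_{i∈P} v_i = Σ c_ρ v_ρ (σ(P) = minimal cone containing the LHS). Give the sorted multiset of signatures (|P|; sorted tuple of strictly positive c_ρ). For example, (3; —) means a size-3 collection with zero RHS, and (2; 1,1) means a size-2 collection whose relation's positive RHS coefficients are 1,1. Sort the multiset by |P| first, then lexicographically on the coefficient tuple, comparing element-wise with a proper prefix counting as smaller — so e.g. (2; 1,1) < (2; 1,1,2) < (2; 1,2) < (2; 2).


Primitive collections (14):

  P={0,5}:  v_{0} + v_{5} = 0  ⇒ sig = (2; —)
  P={3,4}:  v_{3} + v_{4} = v_{1}  ⇒ sig = (2; 1)
  P={4,6}:  v_{4} + v_{6} = v_{0}  ⇒ sig = (2; 1)
  P={6,7}:  v_{6} + v_{7} = v_{1}  ⇒ sig = (2; 1)
  P={0,3}:  v_{0} + v_{3} = v_{1} + v_{6}  ⇒ sig = (2; 1,1)
  P={1,4}:  v_{1} + v_{4} = v_{0} + v_{7}  ⇒ sig = (2; 1,1)
  P={5,6}:  v_{5} + v_{6} = v_{2} + v_{7} + v_{8}  ⇒ sig = (2; 1,1,1)
  P={1,5}:  v_{1} + v_{5} = v_{2} + 2·v_{7} + v_{8}  ⇒ sig = (2; 1,1,2)
  P={3,6}:  v_{3} + v_{6} = 2·v_{1} + v_{2} + v_{8}  ⇒ sig = (2; 1,1,2)
  P={3,5}:  v_{3} + v_{5} = 2·v_{2} + 3·v_{7} + 2·v_{8}  ⇒ sig = (2; 2,2,3)
  P={2,4,7,8}:  v_{2} + v_{4} + v_{7} + v_{8} = 0  ⇒ sig = (4; —)
  P={0,2,7,8}:  v_{0} + v_{2} + v_{7} + v_{8} = v_{6}  ⇒ sig = (4; 1)
  P={1,2,7,8}:  v_{1} + v_{2} + v_{7} + v_{8} = v_{3}  ⇒ sig = (4; 1)
  P={0,1,2,8}:  v_{0} + v_{1} + v_{2} + v_{8} = 2·v_{6}  ⇒ sig = (4; 2)

Signatures (|P|; sorted positive RHS coefficients), sorted:
{ (2; —),  (2; 1) ×3,  (2; 1,1) ×2,  (2; 1,1,1),  (2; 1,1,2) ×2,  (2; 2,2,3),  (4; —),  (4; 1) ×2,  (4; 2) }


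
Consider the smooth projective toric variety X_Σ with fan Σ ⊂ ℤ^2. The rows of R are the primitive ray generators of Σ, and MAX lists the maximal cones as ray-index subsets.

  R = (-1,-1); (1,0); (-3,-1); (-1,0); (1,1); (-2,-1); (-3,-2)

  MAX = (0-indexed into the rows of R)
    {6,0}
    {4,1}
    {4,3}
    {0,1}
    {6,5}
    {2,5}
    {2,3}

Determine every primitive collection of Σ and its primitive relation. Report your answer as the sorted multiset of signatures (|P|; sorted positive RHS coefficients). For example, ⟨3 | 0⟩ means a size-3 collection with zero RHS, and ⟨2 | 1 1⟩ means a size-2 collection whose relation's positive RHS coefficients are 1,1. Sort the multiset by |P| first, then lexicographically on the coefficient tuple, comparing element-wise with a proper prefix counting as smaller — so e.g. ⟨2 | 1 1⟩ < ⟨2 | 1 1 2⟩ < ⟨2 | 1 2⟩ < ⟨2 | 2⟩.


14 collections generate NE(X_Σ); each relation:

  P = {0,4}:  v_{0} + v_{4} = 0  so sig = ⟨2 | 0⟩
  P = {1,3}:  v_{1} + v_{3} = 0  so sig = ⟨2 | 0⟩
  P = {0,3}:  v_{0} + v_{3} = v_{5}  so sig = ⟨2 | 1⟩
  P = {0,5}:  v_{0} + v_{5} = v_{6}  so sig = ⟨2 | 1⟩
  P = {1,2}:  v_{1} + v_{2} = v_{5}  so sig = ⟨2 | 1⟩
  P = {1,5}:  v_{1} + v_{5} = v_{0}  so sig = ⟨2 | 1⟩
  P = {3,5}:  v_{3} + v_{5} = v_{2}  so sig = ⟨2 | 1⟩
  P = {4,5}:  v_{4} + v_{5} = v_{3}  so sig = ⟨2 | 1⟩
  P = {4,6}:  v_{4} + v_{6} = v_{5}  so sig = ⟨2 | 1⟩
  P = {0,2}:  v_{0} + v_{2} = 2·v_{5}  so sig = ⟨2 | 2⟩
  P = {1,6}:  v_{1} + v_{6} = 2·v_{0}  so sig = ⟨2 | 2⟩
  P = {2,4}:  v_{2} + v_{4} = 2·v_{3}  so sig = ⟨2 | 2⟩
  P = {3,6}:  v_{3} + v_{6} = 2·v_{5}  so sig = ⟨2 | 2⟩
  P = {2,6}:  v_{2} + v_{6} = 3·v_{5}  so sig = ⟨2 | 3⟩

Hence PRS(X_Σ) =
    |P|=2: 14 collections, coeffs (), (), (1), (1), (1), (1), (1), (1), (1), (2), (2), (2), (2), (3)


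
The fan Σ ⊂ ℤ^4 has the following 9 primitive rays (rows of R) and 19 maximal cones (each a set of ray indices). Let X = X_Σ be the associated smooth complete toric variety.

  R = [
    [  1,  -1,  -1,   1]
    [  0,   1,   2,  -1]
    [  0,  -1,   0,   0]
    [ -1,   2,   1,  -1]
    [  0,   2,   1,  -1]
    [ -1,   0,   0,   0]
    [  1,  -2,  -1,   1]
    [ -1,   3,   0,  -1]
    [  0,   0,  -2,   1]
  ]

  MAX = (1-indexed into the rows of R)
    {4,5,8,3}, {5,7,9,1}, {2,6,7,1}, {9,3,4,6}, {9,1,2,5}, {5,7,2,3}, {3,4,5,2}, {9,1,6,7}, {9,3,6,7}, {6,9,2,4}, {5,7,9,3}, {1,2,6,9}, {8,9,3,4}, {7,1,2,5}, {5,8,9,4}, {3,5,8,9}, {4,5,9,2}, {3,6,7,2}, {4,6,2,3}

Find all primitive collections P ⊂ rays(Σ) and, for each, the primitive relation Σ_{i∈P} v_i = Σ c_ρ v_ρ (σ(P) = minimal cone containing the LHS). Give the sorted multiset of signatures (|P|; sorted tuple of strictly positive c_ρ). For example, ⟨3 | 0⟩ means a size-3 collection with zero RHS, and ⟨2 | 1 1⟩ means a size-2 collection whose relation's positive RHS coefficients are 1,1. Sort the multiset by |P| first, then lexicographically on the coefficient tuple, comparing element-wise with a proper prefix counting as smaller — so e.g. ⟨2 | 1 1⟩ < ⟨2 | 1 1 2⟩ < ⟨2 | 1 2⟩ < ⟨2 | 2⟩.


Minimal non-faces — 11 found among 9 rays, 19 max cones:

  P={4,7}:  v_{4} + v_{7} = 0 ; sig = ⟨2 | 0⟩
  P={1,3}:  v_{1} + v_{3} = v_{7} ; sig = ⟨2 | 1⟩
  P={5,6}:  v_{5} + v_{6} = v_{4} ; sig = ⟨2 | 1⟩
  P={1,4}:  v_{1} + v_{4} = v_{2} + v_{9} ; sig = ⟨2 | 1 1⟩
  P={1,8}:  v_{1} + v_{8} = v_{5} + v_{9} ; sig = ⟨2 | 1 1⟩
  P={2,8}:  v_{2} + v_{8} = v_{4} + v_{5} ; sig = ⟨2 | 1 1⟩
  P={7,8}:  v_{7} + v_{8} = v_{3} + v_{5} + v_{9} ; sig = ⟨2 | 1 1 1⟩
  P={6,8}:  v_{6} + v_{8} = v_{3} + 2·v_{4} + v_{9} ; sig = ⟨2 | 1 1 2⟩
  P={2,3,9}:  v_{2} + v_{3} + v_{9} = 0 ; sig = ⟨3 | 0⟩
  P={2,7,9}:  v_{2} + v_{7} + v_{9} = v_{1} ; sig = ⟨3 | 1⟩
  P={3,4,5,9}:  v_{3} + v_{4} + v_{5} + v_{9} = v_{8} ; sig = ⟨4 | 1⟩

Hence PRS(X_Σ) =
    |P|=2: 8 collections, coeffs (), (1), (1), (1,1), (1,1), (1,1), (1,1,1), (1,1,2)
    |P|=3: 2 collections, coeffs (), (1)
    |P|=4: 1 collection, coeffs (1)


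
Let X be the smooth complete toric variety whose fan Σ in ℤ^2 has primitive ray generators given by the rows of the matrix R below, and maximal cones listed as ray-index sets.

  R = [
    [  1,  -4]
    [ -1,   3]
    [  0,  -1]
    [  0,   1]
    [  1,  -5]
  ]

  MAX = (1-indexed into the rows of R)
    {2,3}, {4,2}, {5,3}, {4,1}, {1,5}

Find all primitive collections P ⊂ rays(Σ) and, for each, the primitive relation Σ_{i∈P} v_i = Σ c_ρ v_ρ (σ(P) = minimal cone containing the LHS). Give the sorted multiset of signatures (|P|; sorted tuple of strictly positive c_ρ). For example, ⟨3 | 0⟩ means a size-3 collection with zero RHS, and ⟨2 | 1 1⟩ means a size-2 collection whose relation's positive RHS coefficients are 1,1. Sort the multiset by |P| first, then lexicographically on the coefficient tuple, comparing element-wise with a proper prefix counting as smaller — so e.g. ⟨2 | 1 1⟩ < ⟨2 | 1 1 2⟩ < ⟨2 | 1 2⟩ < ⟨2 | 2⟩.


Σ has 5 primitive collections:

  P = {3,4}:  v_{3} + v_{4} = 0  so sig = ⟨2 | 0⟩
  P = {1,2}:  v_{1} + v_{2} = v_{3}  so sig = ⟨2 | 1⟩
  P = {1,3}:  v_{1} + v_{3} = v_{5}  so sig = ⟨2 | 1⟩
  P = {4,5}:  v_{4} + v_{5} = v_{1}  so sig = ⟨2 | 1⟩
  P = {2,5}:  v_{2} + v_{5} = 2·v_{3}  so sig = ⟨2 | 2⟩

Signatures (|P|; sorted positive RHS coefficients), sorted:
    ⟨2 | 0⟩
    ⟨2 | 1⟩
    ⟨2 | 1⟩
    ⟨2 | 1⟩
    ⟨2 | 2⟩


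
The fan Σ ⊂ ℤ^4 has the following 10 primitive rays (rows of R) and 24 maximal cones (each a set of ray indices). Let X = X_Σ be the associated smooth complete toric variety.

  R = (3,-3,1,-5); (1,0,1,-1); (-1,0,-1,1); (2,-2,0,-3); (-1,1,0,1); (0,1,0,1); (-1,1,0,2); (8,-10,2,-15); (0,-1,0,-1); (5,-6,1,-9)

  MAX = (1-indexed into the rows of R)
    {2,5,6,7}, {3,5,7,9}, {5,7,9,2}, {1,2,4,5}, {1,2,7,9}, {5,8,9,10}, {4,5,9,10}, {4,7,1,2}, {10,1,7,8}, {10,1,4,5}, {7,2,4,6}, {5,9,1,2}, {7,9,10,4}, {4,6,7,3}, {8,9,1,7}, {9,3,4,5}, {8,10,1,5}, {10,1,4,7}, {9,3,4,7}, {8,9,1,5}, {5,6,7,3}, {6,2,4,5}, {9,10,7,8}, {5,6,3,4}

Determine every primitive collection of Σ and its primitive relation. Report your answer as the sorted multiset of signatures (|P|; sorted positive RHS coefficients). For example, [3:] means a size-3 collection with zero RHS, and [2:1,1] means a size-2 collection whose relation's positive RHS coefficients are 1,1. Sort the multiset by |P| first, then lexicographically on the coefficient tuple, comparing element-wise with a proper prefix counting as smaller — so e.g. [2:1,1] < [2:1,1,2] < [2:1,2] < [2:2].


18 collections generate NE(X_Σ); each relation:

  • {2,3}:  v_{2} + v_{3} = 0 — sig = [2:]
  • {6,9}:  v_{6} + v_{9} = 0 — sig = [2:]
  • {1,3}:  v_{1} + v_{3} = v_{4} + v_{9} — sig = [2:1,1]
  • {1,6}:  v_{1} + v_{6} = v_{2} + v_{4} — sig = [2:1,1]
  • {6,8}:  v_{6} + v_{8} = v_{1} + v_{10} — sig = [2:1,1]
  • {6,10}:  v_{6} + v_{10} = v_{1} + v_{4} — sig = [2:1,1]
  • {3,8}:  v_{3} + v_{8} = v_{4} + 2·v_{9} + v_{10} — sig = [2:1,1,2]
  • {2,8}:  v_{2} + v_{8} = 3·v_{1} + v_{9} — sig = [2:1,3]
  • {2,10}:  v_{2} + v_{10} = 2·v_{1} — sig = [2:2]
  • {4,8}:  v_{4} + v_{8} = 2·v_{10} — sig = [2:2]
  • {3,10}:  v_{3} + v_{10} = 2·v_{4} + 2·v_{9} — sig = [2:2,2]
  • {4,5,7}:  v_{4} + v_{5} + v_{7} = 0 — sig = [3:]
  • {1,4,9}:  v_{1} + v_{4} + v_{9} = v_{10} — sig = [3:1]
  • {1,9,10}:  v_{1} + v_{9} + v_{10} = v_{8} — sig = [3:1]
  • {2,4,9}:  v_{2} + v_{4} + v_{9} = v_{1} — sig = [3:1]
  • {1,5,7}:  v_{1} + v_{5} + v_{7} = v_{2} + v_{9} — sig = [3:1,1]
  • {5,7,10}:  v_{5} + v_{7} + v_{10} = v_{1} + v_{9} — sig = [3:1,1]
  • {5,7,8}:  v_{5} + v_{7} + v_{8} = 2·v_{1} + 2·v_{9} — sig = [3:2,2]

Hence PRS(X_Σ) =
    |P|=2: 11 collections, coeffs (), (), (1,1), (1,1), (1,1), (1,1), (1,1,2), (1,3), (2), (2), (2,2)
    |P|=3: 7 collections, coeffs (), (1), (1), (1), (1,1), (1,1), (2,2)


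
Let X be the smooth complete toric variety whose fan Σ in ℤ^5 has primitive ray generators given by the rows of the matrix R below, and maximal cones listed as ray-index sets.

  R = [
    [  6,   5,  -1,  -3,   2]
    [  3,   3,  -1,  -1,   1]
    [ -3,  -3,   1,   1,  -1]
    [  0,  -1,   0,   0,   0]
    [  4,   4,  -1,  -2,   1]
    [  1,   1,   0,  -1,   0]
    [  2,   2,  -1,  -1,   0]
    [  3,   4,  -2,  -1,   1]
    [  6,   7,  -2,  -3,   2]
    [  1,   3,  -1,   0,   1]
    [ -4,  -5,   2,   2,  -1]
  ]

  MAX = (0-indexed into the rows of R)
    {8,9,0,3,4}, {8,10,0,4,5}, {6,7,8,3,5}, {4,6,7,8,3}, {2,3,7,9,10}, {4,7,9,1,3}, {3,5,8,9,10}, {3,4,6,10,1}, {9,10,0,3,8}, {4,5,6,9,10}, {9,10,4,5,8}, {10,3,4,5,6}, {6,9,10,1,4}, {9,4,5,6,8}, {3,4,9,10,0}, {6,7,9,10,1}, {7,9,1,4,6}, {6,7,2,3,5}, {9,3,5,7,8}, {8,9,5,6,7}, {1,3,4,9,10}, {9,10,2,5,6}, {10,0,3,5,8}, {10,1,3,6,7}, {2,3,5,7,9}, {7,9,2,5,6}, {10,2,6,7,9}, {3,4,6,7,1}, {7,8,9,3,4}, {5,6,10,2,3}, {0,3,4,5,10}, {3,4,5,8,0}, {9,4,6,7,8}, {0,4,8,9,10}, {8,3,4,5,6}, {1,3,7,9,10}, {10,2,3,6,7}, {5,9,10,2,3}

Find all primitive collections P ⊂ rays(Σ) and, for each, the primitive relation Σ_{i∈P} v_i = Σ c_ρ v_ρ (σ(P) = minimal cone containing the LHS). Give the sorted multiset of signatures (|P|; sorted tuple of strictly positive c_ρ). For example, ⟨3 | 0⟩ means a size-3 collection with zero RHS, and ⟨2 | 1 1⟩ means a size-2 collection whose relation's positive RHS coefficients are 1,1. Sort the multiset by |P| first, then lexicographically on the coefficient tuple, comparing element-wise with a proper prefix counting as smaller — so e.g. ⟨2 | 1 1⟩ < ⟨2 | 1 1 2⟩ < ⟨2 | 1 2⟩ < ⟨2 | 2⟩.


Δ(Σ) — 11 vertices, 18 min non-faces:

  P={1,2}:  v_{1} + v_{2} = 0 — sig = ⟨2 | 0⟩
  P={1,5}:  v_{1} + v_{5} = v_{4} — sig = ⟨2 | 1⟩
  P={2,4}:  v_{2} + v_{4} = v_{5} — sig = ⟨2 | 1⟩
  P={0,2}:  v_{0} + v_{2} = v_{3} + v_{5} + v_{8} + v_{10} — sig = ⟨2 | 1 1 1 1⟩
  P={1,8}:  v_{1} + v_{8} = v_{3} + 2·v_{4} + v_{9} — sig = ⟨2 | 1 1 2⟩
  P={2,8}:  v_{2} + v_{8} = v_{3} + 2·v_{5} + v_{9} — sig = ⟨2 | 1 1 2⟩
  P={0,1}:  v_{0} + v_{1} = 2·v_{3} + 3·v_{4} + v_{9} + v_{10} — sig = ⟨2 | 1 1 2 3⟩
  P={0,6}:  v_{0} + v_{6} = v_{3} + 2·v_{4} — sig = ⟨2 | 1 2⟩
  P={0,7}:  v_{0} + v_{7} = 2·v_{3} + 2·v_{4} + v_{9} — sig = ⟨2 | 1 2 2⟩
  P={5,7,10}:  v_{5} + v_{7} + v_{10} = 0 — sig = ⟨3 | 0⟩
  P={3,6,9}:  v_{3} + v_{6} + v_{9} = v_{7} — sig = ⟨3 | 1⟩
  P={4,7,10}:  v_{4} + v_{7} + v_{10} = v_{1} — sig = ⟨3 | 1⟩
  P={6,8,10}:  v_{6} + v_{8} + v_{10} = v_{4} — sig = ⟨3 | 1⟩
  P={4,5,7}:  v_{4} + v_{5} + v_{7} = v_{6} + v_{8} — sig = ⟨3 | 1 1⟩
  P={7,8,10}:  v_{7} + v_{8} + v_{10} = v_{3} + v_{4} + v_{9} — sig = ⟨3 | 1 1 1⟩
  P={0,5,9}:  v_{0} + v_{5} + v_{9} = 2·v_{8} + v_{10} — sig = ⟨3 | 1 2⟩
  P={3,4,5,9}:  v_{3} + v_{4} + v_{5} + v_{9} = v_{8} — sig = ⟨4 | 1⟩
  P={3,4,8,10}:  v_{3} + v_{4} + v_{8} + v_{10} = v_{0} — sig = ⟨4 | 1⟩

Signatures (|P|; sorted positive RHS coefficients), sorted:
[⟨2 | 0⟩, ⟨2 | 1⟩, ⟨2 | 1⟩, ⟨2 | 1 1 1 1⟩, ⟨2 | 1 1 2⟩, ⟨2 | 1 1 2⟩, ⟨2 | 1 1 2 3⟩, ⟨2 | 1 2⟩, ⟨2 | 1 2 2⟩, ⟨3 | 0⟩, ⟨3 | 1⟩, ⟨3 | 1⟩, ⟨3 | 1⟩, ⟨3 | 1 1⟩, ⟨3 | 1 1 1⟩, ⟨3 | 1 2⟩, ⟨4 | 1⟩, ⟨4 | 1⟩]


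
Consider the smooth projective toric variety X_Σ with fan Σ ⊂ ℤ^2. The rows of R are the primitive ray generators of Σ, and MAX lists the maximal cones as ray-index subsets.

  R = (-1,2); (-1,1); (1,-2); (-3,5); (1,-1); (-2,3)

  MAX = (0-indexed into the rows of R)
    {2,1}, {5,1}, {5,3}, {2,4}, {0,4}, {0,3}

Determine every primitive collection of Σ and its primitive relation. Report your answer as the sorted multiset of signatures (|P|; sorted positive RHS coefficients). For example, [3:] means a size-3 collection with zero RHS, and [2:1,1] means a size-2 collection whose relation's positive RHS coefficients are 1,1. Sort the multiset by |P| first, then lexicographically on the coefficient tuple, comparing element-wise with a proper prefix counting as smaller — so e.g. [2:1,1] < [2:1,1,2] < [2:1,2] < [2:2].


Δ(Σ) — 6 vertices, 9 min non-faces:

  P = {0,2}:  v_{0} + v_{2} = 0  so sig = [2:]
  P = {1,4}:  v_{1} + v_{4} = 0  so sig = [2:]
  P = {0,1}:  v_{0} + v_{1} = v_{5}  so sig = [2:1]
  P = {0,5}:  v_{0} + v_{5} = v_{3}  so sig = [2:1]
  P = {2,3}:  v_{2} + v_{3} = v_{5}  so sig = [2:1]
  P = {2,5}:  v_{2} + v_{5} = v_{1}  so sig = [2:1]
  P = {4,5}:  v_{4} + v_{5} = v_{0}  so sig = [2:1]
  P = {1,3}:  v_{1} + v_{3} = 2·v_{5}  so sig = [2:2]
  P = {3,4}:  v_{3} + v_{4} = 2·v_{0}  so sig = [2:2]

Signatures (|P|; sorted positive RHS coefficients), sorted:
    |P|=2: 9 collections, coeffs (), (), (1), (1), (1), (1), (1), (2), (2)


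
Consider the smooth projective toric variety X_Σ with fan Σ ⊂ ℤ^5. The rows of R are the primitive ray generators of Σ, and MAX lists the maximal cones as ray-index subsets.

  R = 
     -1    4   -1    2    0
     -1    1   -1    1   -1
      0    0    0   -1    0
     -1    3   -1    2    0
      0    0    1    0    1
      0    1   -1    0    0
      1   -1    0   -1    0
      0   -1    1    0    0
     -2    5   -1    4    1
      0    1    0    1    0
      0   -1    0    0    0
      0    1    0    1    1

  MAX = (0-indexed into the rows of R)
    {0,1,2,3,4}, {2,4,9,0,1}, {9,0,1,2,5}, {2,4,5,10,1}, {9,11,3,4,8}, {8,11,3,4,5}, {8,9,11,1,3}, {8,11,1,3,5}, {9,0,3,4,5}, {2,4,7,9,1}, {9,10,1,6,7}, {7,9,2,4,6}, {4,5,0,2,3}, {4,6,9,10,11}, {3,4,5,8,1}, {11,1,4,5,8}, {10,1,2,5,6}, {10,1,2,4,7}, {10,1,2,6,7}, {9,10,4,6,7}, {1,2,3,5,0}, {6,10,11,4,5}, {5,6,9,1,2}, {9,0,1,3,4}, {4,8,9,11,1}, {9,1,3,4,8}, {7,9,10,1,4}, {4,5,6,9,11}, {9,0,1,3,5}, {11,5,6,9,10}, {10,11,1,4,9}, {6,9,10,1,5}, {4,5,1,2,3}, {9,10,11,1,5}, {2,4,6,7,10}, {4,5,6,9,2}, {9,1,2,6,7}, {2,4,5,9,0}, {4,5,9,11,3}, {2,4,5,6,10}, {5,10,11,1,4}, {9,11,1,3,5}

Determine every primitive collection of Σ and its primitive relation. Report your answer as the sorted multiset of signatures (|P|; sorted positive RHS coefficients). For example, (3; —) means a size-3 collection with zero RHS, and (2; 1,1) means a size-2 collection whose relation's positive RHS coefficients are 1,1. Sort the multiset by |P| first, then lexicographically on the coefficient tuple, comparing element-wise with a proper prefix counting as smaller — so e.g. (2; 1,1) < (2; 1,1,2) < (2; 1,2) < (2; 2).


24 collections generate NE(X_Σ); each relation:

  P={5,7}:  v_{5} + v_{7} = 0 ; sig = (2; —)
  P={0,10}:  v_{0} + v_{10} = v_{3} ; sig = (2; 1)
  P={2,11}:  v_{2} + v_{11} = v_{4} + v_{5} ; sig = (2; 1,1)
  P={3,6}:  v_{3} + v_{6} = v_{5} + v_{9} ; sig = (2; 1,1)
  P={3,10}:  v_{3} + v_{10} = v_{1} + v_{11} ; sig = (2; 1,1)
  P={6,8}:  v_{6} + v_{8} = v_{3} + v_{11} ; sig = (2; 1,1)
  P={3,7}:  v_{3} + v_{7} = v_{1} + v_{4} + v_{9} ; sig = (2; 1,1,1)
  P={7,11}:  v_{7} + v_{11} = v_{4} + v_{9} + v_{10} ; sig = (2; 1,1,1)
  P={0,11}:  v_{0} + v_{11} = v_{3} + v_{4} + v_{5} + v_{9} ; sig = (2; 1,1,1,1)
  P={0,7}:  v_{0} + v_{7} = v_{1} + v_{2} + v_{4} + 2·v_{9} ; sig = (2; 1,1,1,2)
  P={2,8}:  v_{2} + v_{8} = v_{1} + v_{3} + 2·v_{4} + v_{5} ; sig = (2; 1,1,1,2)
  P={0,6}:  v_{0} + v_{6} = v_{2} + v_{5} + 2·v_{9} ; sig = (2; 1,1,2)
  P={7,8}:  v_{7} + v_{8} = 2·v_{1} + 2·v_{4} + v_{9} + v_{11} ; sig = (2; 1,1,2,2)
  P={8,10}:  v_{8} + v_{10} = 2·v_{1} + v_{4} + 2·v_{11} ; sig = (2; 1,2,2)
  P={0,8}:  v_{0} + v_{8} = 3·v_{3} + v_{4} ; sig = (2; 1,3)
  P={1,4,6}:  v_{1} + v_{4} + v_{6} = 0 ; sig = (3; —)
  P={2,9,10}:  v_{2} + v_{9} + v_{10} = 0 ; sig = (3; —)
  P={2,3,9}:  v_{2} + v_{3} + v_{9} = v_{0} ; sig = (3; 1)
  P={1,6,11}:  v_{1} + v_{6} + v_{11} = v_{5} + v_{9} + v_{10} ; sig = (3; 1,1,1)
  P={5,8,9}:  v_{5} + v_{8} + v_{9} = 2·v_{3} + v_{11} ; sig = (3; 1,2)
  P={1,3,4,11}:  v_{1} + v_{3} + v_{4} + v_{11} = v_{8} ; sig = (4; 1)
  P={1,4,5,9}:  v_{1} + v_{4} + v_{5} + v_{9} = v_{3} ; sig = (4; 1)
  P={4,5,9,10}:  v_{4} + v_{5} + v_{9} + v_{10} = v_{11} ; sig = (4; 1)
  P={0,1,4,5}:  v_{0} + v_{1} + v_{4} + v_{5} = v_{2} + 2·v_{3} ; sig = (4; 1,2)

Sorted signature multiset PRS(X):
[(2; —), (2; 1), (2; 1,1), (2; 1,1), (2; 1,1), (2; 1,1), (2; 1,1,1), (2; 1,1,1), (2; 1,1,1,1), (2; 1,1,1,2), (2; 1,1,1,2), (2; 1,1,2), (2; 1,1,2,2), (2; 1,2,2), (2; 1,3), (3; —), (3; —), (3; 1), (3; 1,1,1), (3; 1,2), (4; 1), (4; 1), (4; 1), (4; 1,2)]


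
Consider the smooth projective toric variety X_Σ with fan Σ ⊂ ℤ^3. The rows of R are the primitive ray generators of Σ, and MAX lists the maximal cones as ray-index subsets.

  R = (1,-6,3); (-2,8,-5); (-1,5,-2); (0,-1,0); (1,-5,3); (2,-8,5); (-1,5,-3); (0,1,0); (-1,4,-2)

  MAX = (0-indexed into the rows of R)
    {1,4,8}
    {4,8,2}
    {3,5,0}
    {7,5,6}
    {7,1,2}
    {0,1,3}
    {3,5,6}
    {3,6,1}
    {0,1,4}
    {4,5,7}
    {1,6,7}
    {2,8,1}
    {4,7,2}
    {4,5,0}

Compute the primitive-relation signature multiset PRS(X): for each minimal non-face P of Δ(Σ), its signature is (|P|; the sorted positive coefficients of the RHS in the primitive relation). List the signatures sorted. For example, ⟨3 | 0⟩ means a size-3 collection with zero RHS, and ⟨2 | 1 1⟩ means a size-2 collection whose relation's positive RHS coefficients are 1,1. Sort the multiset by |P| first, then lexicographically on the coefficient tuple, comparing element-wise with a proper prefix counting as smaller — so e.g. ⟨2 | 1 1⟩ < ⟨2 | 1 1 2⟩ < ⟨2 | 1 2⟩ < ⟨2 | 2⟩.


The 17 primitive collections of Σ (r=9, n=3):

  P = {1,5}:  v_{1} + v_{5} = 0 — sig = ⟨2 | 0⟩
  P = {3,7}:  v_{3} + v_{7} = 0 — sig = ⟨2 | 0⟩
  P = {4,6}:  v_{4} + v_{6} = 0 — sig = ⟨2 | 0⟩
  P = {0,6}:  v_{0} + v_{6} = v_{3} — sig = ⟨2 | 1⟩
  P = {0,7}:  v_{0} + v_{7} = v_{4} — sig = ⟨2 | 1⟩
  P = {2,3}:  v_{2} + v_{3} = v_{8} — sig = ⟨2 | 1⟩
  P = {3,4}:  v_{3} + v_{4} = v_{0} — sig = ⟨2 | 1⟩
  P = {7,8}:  v_{7} + v_{8} = v_{2} — sig = ⟨2 | 1⟩
  P = {0,2}:  v_{0} + v_{2} = v_{4} + v_{8} — sig = ⟨2 | 1 1⟩
  P = {3,8}:  v_{3} + v_{8} = v_{1} + v_{4} — sig = ⟨2 | 1 1⟩
  P = {5,8}:  v_{5} + v_{8} = v_{4} + v_{7} — sig = ⟨2 | 1 1⟩
  P = {6,8}:  v_{6} + v_{8} = v_{1} + v_{7} — sig = ⟨2 | 1 1⟩
  P = {0,8}:  v_{0} + v_{8} = v_{1} + 2·v_{4} — sig = ⟨2 | 1 2⟩
  P = {2,5}:  v_{2} + v_{5} = v_{4} + 2·v_{7} — sig = ⟨2 | 1 2⟩
  P = {2,6}:  v_{2} + v_{6} = v_{1} + 2·v_{7} — sig = ⟨2 | 1 2⟩
  P = {1,4,7}:  v_{1} + v_{4} + v_{7} = v_{8} — sig = ⟨3 | 1⟩
  P = {1,2,4}:  v_{1} + v_{2} + v_{4} = 2·v_{8} — sig = ⟨3 | 2⟩

Sorted signature multiset PRS(X):
[⟨2 | 0⟩, ⟨2 | 0⟩, ⟨2 | 0⟩, ⟨2 | 1⟩, ⟨2 | 1⟩, ⟨2 | 1⟩, ⟨2 | 1⟩, ⟨2 | 1⟩, ⟨2 | 1 1⟩, ⟨2 | 1 1⟩, ⟨2 | 1 1⟩, ⟨2 | 1 1⟩, ⟨2 | 1 2⟩, ⟨2 | 1 2⟩, ⟨2 | 1 2⟩, ⟨3 | 1⟩, ⟨3 | 2⟩]


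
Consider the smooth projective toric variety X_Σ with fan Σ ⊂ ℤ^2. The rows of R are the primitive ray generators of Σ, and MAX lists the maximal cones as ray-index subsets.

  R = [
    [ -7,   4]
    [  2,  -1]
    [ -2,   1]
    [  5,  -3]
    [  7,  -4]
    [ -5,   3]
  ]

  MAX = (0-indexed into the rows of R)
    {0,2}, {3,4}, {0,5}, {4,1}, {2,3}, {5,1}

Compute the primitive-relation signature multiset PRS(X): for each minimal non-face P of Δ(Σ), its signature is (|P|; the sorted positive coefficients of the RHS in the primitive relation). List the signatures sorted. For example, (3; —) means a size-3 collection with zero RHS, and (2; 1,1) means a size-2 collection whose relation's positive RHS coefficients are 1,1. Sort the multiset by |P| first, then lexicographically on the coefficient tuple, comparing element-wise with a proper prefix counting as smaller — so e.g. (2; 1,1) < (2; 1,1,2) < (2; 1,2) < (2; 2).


|primitive collections| = 9. Relations:

  {0,4}:  v_{0} + v_{4} = 0  →  sig = (2; —)
  {1,2}:  v_{1} + v_{2} = 0  →  sig = (2; —)
  {3,5}:  v_{3} + v_{5} = 0  →  sig = (2; —)
  {0,1}:  v_{0} + v_{1} = v_{5}  →  sig = (2; 1)
  {0,3}:  v_{0} + v_{3} = v_{2}  →  sig = (2; 1)
  {1,3}:  v_{1} + v_{3} = v_{4}  →  sig = (2; 1)
  {2,4}:  v_{2} + v_{4} = v_{3}  →  sig = (2; 1)
  {2,5}:  v_{2} + v_{5} = v_{0}  →  sig = (2; 1)
  {4,5}:  v_{4} + v_{5} = v_{1}  →  sig = (2; 1)

Signatures (|P|; sorted positive RHS coefficients), sorted:
    (2; —)
    (2; —)
    (2; —)
    (2; 1)
    (2; 1)
    (2; 1)
    (2; 1)
    (2; 1)
    (2; 1)


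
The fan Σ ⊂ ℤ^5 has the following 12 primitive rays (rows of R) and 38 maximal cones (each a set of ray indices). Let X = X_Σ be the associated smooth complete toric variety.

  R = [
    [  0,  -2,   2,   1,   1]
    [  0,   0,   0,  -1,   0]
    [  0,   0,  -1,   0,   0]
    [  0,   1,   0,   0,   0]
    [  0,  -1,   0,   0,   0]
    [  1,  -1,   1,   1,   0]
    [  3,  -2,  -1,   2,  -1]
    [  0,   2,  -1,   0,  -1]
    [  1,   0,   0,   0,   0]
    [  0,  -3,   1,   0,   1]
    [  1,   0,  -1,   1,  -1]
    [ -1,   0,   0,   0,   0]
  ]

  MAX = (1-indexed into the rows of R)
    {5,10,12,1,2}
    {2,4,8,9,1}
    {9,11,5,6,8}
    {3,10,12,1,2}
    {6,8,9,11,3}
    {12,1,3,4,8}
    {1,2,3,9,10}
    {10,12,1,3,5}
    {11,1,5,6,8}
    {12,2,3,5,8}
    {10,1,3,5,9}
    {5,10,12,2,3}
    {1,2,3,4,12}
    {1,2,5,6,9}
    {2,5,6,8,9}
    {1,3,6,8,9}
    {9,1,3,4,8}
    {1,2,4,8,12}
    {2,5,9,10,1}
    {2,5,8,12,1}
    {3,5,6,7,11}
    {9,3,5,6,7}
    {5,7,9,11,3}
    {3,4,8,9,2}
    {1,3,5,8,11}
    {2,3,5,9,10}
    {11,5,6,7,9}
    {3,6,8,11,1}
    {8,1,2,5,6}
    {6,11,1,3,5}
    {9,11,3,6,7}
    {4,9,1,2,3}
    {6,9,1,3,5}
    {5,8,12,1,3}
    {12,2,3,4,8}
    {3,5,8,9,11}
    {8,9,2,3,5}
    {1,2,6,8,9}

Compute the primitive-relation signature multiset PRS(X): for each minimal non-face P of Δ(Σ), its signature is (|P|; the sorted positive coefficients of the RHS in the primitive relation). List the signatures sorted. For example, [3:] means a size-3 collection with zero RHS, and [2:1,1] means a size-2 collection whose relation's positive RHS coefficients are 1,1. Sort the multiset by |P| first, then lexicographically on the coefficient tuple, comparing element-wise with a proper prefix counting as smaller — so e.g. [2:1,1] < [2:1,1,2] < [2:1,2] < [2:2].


Minimal non-faces — 24 found among 12 rays, 38 max cones:

  {4,5}:  v_{4} + v_{5} = 0  ⟹  sig = [2:]
  {9,12}:  v_{9} + v_{12} = 0  ⟹  sig = [2:]
  {8,10}:  v_{8} + v_{10} = v_{5}  ⟹  sig = [2:1]
  {4,6}:  v_{4} + v_{6} = v_{1} + v_{8} + v_{9}  ⟹  sig = [2:1,1,1]
  {4,10}:  v_{4} + v_{10} = v_{1} + v_{2} + v_{3}  ⟹  sig = [2:1,1,1]
  {4,11}:  v_{4} + v_{11} = v_{3} + v_{6} + v_{8}  ⟹  sig = [2:1,1,1]
  {6,12}:  v_{6} + v_{12} = v_{1} + v_{5} + v_{8}  ⟹  sig = [2:1,1,1]
  {4,7}:  v_{4} + v_{7} = v_{3} + v_{6} + v_{9} + v_{11}  ⟹  sig = [2:1,1,1,1]
  {7,12}:  v_{7} + v_{12} = v_{3} + v_{5} + v_{6} + v_{11}  ⟹  sig = [2:1,1,1,1]
  {2,11}:  v_{2} + v_{11} = 2·v_{5} + v_{8} + v_{9}  ⟹  sig = [2:1,1,2]
  {6,10}:  v_{6} + v_{10} = v_{1} + 2·v_{5} + v_{9}  ⟹  sig = [2:1,1,2]
  {10,11}:  v_{10} + v_{11} = v_{3} + 2·v_{5} + v_{6}  ⟹  sig = [2:1,1,2]
  {11,12}:  v_{11} + v_{12} = v_{1} + v_{3} + 2·v_{5} + 2·v_{8}  ⟹  sig = [2:1,1,2,2]
  {7,8}:  v_{7} + v_{8} = v_{9} + 2·v_{11}  ⟹  sig = [2:1,2]
  {2,7}:  v_{2} + v_{7} = 2·v_{5} + 2·v_{9} + v_{11}  ⟹  sig = [2:1,2,2]
  {7,10}:  v_{7} + v_{10} = 2·v_{3} + 3·v_{5} + 2·v_{6} + v_{9}  ⟹  sig = [2:1,2,2,3]
  {1,7}:  v_{1} + v_{7} = 2·v_{3} + v_{5} + 3·v_{6}  ⟹  sig = [2:1,2,3]
  {2,3,6}:  v_{2} + v_{3} + v_{6} = v_{5} + v_{9}  ⟹  sig = [3:1,1]
  {1,9,11}:  v_{1} + v_{9} + v_{11} = v_{3} + 2·v_{6}  ⟹  sig = [3:1,2]
  {1,2,3,8}:  v_{1} + v_{2} + v_{3} + v_{8} = 0  ⟹  sig = [4:]
  {1,2,3,5}:  v_{1} + v_{2} + v_{3} + v_{5} = v_{10}  ⟹  sig = [4:1]
  {1,5,8,9}:  v_{1} + v_{5} + v_{8} + v_{9} = v_{6}  ⟹  sig = [4:1]
  {3,5,6,8}:  v_{3} + v_{5} + v_{6} + v_{8} = v_{11}  ⟹  sig = [4:1]
  {3,5,6,9,11}:  v_{3} + v_{5} + v_{6} + v_{9} + v_{11} = v_{7}  ⟹  sig = [5:1]

Hence PRS(X_Σ) =
[[2:], [2:], [2:1], [2:1,1,1], [2:1,1,1], [2:1,1,1], [2:1,1,1], [2:1,1,1,1], [2:1,1,1,1], [2:1,1,2], [2:1,1,2], [2:1,1,2], [2:1,1,2,2], [2:1,2], [2:1,2,2], [2:1,2,2,3], [2:1,2,3], [3:1,1], [3:1,2], [4:], [4:1], [4:1], [4:1], [5:1]]


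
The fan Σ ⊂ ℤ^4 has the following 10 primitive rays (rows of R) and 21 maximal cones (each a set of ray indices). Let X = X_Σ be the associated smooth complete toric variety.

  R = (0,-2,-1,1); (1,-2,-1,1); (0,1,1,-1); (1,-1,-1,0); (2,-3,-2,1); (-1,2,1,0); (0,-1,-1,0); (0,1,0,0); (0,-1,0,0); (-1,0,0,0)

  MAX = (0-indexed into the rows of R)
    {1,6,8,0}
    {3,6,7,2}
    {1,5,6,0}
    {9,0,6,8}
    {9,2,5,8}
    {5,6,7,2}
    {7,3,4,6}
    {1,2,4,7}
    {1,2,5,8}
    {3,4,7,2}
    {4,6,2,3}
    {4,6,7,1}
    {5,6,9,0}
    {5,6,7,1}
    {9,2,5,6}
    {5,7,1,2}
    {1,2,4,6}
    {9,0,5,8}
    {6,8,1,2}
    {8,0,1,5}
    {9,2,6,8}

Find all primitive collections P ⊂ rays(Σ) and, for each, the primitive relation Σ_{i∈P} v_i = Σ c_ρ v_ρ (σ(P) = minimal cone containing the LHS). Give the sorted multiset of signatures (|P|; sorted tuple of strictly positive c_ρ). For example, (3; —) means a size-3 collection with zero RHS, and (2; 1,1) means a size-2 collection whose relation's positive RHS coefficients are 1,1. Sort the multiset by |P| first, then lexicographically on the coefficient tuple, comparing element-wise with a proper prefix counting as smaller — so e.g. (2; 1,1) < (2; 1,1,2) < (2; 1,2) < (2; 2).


18 minimal non-faces of Δ(Σ) (on 10 rays):

  P={7,8}:  v_{7} + v_{8} = 0  →  sig = (2; —)
  P={0,2}:  v_{0} + v_{2} = v_{8}  →  sig = (2; 1)
  P={1,3}:  v_{1} + v_{3} = v_{4}  →  sig = (2; 1)
  P={1,9}:  v_{1} + v_{9} = v_{0}  →  sig = (2; 1)
  P={3,5}:  v_{3} + v_{5} = v_{7}  →  sig = (2; 1)
  P={3,9}:  v_{3} + v_{9} = v_{6}  →  sig = (2; 1)
  P={0,3}:  v_{0} + v_{3} = v_{1} + v_{6}  →  sig = (2; 1,1)
  P={4,5}:  v_{4} + v_{5} = v_{1} + v_{7}  →  sig = (2; 1,1)
  P={4,9}:  v_{4} + v_{9} = v_{1} + v_{6}  →  sig = (2; 1,1)
  P={7,9}:  v_{7} + v_{9} = v_{5} + v_{6}  →  sig = (2; 1,1)
  P={0,7}:  v_{0} + v_{7} = v_{1} + v_{5} + v_{6}  →  sig = (2; 1,1,1)
  P={3,8}:  v_{3} + v_{8} = v_{1} + v_{2} + v_{6}  →  sig = (2; 1,1,1)
  P={4,8}:  v_{4} + v_{8} = 2·v_{1} + v_{2} + v_{6}  →  sig = (2; 1,1,2)
  P={0,4}:  v_{0} + v_{4} = 2·v_{1} + v_{6}  →  sig = (2; 1,2)
  P={5,6,8}:  v_{5} + v_{6} + v_{8} = v_{9}  →  sig = (3; 1)
  P={1,2,5,6}:  v_{1} + v_{2} + v_{5} + v_{6} = 0  →  sig = (4; —)
  P={1,2,6,7}:  v_{1} + v_{2} + v_{6} + v_{7} = v_{3}  →  sig = (4; 1)
  P={2,4,6,7}:  v_{2} + v_{4} + v_{6} + v_{7} = 2·v_{3}  →  sig = (4; 2)

so the primitive-relation signature multiset is
    |P|=2: 14 collections, coeffs (), (1), (1), (1), (1), (1), (1,1), (1,1), (1,1), (1,1), (1,1,1), (1,1,1), (1,1,2), (1,2)
    |P|=3: 1 collection, coeffs (1)
    |P|=4: 3 collections, coeffs (), (1), (2)


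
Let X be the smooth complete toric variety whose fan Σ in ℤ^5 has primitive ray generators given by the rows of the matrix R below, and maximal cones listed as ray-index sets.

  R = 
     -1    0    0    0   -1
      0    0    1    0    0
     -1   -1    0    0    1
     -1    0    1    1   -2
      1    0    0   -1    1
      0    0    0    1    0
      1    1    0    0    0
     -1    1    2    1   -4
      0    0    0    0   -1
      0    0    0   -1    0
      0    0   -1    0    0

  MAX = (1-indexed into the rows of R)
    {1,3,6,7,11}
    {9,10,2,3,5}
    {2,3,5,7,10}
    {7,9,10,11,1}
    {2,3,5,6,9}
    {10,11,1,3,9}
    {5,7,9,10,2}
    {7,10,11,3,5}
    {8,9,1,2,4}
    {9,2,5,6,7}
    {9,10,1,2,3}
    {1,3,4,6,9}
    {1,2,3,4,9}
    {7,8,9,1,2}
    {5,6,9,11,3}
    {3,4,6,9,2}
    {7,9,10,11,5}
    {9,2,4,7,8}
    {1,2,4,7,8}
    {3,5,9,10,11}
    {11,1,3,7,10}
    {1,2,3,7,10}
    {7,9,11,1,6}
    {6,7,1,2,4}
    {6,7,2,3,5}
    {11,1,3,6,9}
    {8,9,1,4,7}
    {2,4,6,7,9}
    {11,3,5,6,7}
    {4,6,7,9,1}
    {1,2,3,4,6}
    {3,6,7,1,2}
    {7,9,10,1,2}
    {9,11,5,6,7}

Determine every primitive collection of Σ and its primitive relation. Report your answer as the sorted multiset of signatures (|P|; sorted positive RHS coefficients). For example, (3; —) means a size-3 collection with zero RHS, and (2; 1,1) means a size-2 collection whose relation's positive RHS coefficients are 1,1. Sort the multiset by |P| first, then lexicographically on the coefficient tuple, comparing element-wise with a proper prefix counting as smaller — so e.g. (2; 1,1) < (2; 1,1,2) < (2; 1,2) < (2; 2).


15 collections generate NE(X_Σ); each relation:

  {2,11}:  v_{2} + v_{11} = 0  so sig = (2; —)
  {6,10}:  v_{6} + v_{10} = 0  so sig = (2; —)
  {1,5}:  v_{1} + v_{5} = v_{10}  so sig = (2; 1)
  {4,5}:  v_{4} + v_{5} = v_{2} + v_{9}  so sig = (2; 1,1)
  {3,8}:  v_{3} + v_{8} = v_{1} + v_{2} + v_{4}  so sig = (2; 1,1,1)
  {4,10}:  v_{4} + v_{10} = v_{1} + v_{2} + v_{9}  so sig = (2; 1,1,1)
  {4,11}:  v_{4} + v_{11} = v_{1} + v_{6} + v_{9}  so sig = (2; 1,1,1)
  {8,11}:  v_{8} + v_{11} = v_{1} + v_{4} + v_{7} + v_{9}  so sig = (2; 1,1,1,1)
  {5,8}:  v_{5} + v_{8} = v_{1} + 2·v_{2} + v_{7} + 2·v_{9}  so sig = (2; 1,1,2,2)
  {6,8}:  v_{6} + v_{8} = 2·v_{4} + v_{7}  so sig = (2; 1,2)
  {8,10}:  v_{8} + v_{10} = 2·v_{1} + 2·v_{2} + v_{7} + 2·v_{9}  so sig = (2; 1,2,2,2)
  {3,7,9}:  v_{3} + v_{7} + v_{9} = 0  so sig = (3; —)
  {3,4,7}:  v_{3} + v_{4} + v_{7} = v_{1} + v_{2} + v_{6}  so sig = (3; 1,1,1)
  {1,2,6,9}:  v_{1} + v_{2} + v_{6} + v_{9} = v_{4}  so sig = (4; 1)
  {1,2,4,7,9}:  v_{1} + v_{2} + v_{4} + v_{7} + v_{9} = v_{8}  so sig = (5; 1)

Signatures (|P|; sorted positive RHS coefficients), sorted:
[(2; —), (2; —), (2; 1), (2; 1,1), (2; 1,1,1), (2; 1,1,1), (2; 1,1,1), (2; 1,1,1,1), (2; 1,1,2,2), (2; 1,2), (2; 1,2,2,2), (3; —), (3; 1,1,1), (4; 1), (5; 1)]


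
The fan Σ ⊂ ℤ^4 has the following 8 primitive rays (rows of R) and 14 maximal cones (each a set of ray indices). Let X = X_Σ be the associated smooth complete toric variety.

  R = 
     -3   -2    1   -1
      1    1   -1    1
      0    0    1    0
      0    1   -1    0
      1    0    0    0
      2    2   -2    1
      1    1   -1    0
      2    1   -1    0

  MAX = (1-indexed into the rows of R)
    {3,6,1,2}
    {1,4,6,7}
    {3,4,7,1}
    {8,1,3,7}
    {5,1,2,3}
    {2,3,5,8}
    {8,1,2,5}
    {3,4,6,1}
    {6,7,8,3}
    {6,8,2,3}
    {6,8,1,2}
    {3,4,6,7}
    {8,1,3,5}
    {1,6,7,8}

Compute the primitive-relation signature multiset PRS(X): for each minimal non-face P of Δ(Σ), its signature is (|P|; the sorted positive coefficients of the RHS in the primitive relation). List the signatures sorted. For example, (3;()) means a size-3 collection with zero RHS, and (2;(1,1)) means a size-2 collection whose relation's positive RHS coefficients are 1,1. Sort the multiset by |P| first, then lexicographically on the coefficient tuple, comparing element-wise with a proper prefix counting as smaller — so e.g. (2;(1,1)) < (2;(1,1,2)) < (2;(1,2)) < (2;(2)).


The 9 primitive collections of Σ (r=8, n=4):

  {2,7}:  v_{2} + v_{7} = v_{6}  →  sig = (2;(1))
  {4,5}:  v_{4} + v_{5} = v_{7}  →  sig = (2;(1))
  {5,7}:  v_{5} + v_{7} = v_{8}  →  sig = (2;(1))
  {5,6}:  v_{5} + v_{6} = v_{2} + v_{8}  →  sig = (2;(1,1))
  {2,4}:  v_{2} + v_{4} = v_{1} + v_{3} + 2·v_{6}  →  sig = (2;(1,1,2))
  {4,8}:  v_{4} + v_{8} = 2·v_{7}  →  sig = (2;(2))
  {1,2,3,8}:  v_{1} + v_{2} + v_{3} + v_{8} = 0  →  sig = (4;())
  {1,3,6,7}:  v_{1} + v_{3} + v_{6} + v_{7} = v_{4}  →  sig = (4;(1))
  {1,3,6,8}:  v_{1} + v_{3} + v_{6} + v_{8} = v_{7}  →  sig = (4;(1))

so the primitive-relation signature multiset is
    |P|=2: 6 collections, coeffs (1), (1), (1), (1,1), (1,1,2), (2)
    |P|=4: 3 collections, coeffs (), (1), (1)


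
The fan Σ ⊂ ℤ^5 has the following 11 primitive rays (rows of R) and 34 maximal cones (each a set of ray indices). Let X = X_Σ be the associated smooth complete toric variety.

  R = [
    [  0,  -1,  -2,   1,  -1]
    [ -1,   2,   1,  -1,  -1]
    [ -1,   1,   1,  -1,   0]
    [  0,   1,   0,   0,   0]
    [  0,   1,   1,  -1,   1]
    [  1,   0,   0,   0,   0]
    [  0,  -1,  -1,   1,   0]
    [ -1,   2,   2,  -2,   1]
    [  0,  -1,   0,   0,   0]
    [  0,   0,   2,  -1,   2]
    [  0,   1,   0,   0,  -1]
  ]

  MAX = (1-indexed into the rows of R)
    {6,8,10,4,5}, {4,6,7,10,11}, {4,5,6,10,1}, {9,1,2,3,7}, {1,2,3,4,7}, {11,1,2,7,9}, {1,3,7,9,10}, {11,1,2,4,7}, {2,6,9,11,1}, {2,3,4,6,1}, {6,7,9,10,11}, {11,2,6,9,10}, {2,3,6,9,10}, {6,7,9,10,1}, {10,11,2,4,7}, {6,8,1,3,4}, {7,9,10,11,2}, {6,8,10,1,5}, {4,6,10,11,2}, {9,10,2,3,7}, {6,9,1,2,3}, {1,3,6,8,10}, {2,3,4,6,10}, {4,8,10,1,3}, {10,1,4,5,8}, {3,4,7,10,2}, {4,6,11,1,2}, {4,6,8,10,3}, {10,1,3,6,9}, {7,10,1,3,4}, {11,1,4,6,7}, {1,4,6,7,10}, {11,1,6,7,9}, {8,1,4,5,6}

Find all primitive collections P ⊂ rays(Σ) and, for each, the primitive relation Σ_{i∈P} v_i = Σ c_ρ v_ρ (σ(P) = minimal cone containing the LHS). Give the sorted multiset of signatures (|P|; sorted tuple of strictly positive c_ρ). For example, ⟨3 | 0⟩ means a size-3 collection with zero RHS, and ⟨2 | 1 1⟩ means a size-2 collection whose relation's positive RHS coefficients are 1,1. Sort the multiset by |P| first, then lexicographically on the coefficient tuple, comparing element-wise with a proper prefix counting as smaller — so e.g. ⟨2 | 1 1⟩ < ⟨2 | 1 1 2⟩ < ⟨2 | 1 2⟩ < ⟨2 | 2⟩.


Σ has 17 primitive collections:

  {4,9}:  v_{4} + v_{9} = 0  so sig = ⟨2 | 0⟩
  {3,5}:  v_{3} + v_{5} = v_{8}  so sig = ⟨2 | 1⟩
  {3,11}:  v_{3} + v_{11} = v_{2}  so sig = ⟨2 | 1⟩
  {5,7}:  v_{5} + v_{7} = v_{1} + v_{4} + v_{10}  so sig = ⟨2 | 1 1 1⟩
  {5,11}:  v_{5} + v_{11} = v_{3} + v_{4} + v_{6}  so sig = ⟨2 | 1 1 1⟩
  {5,9}:  v_{5} + v_{9} = v_{1} + v_{3} + v_{6} + v_{10}  so sig = ⟨2 | 1 1 1 1⟩
  {7,8}:  v_{7} + v_{8} = v_{1} + v_{3} + v_{4} + v_{10}  so sig = ⟨2 | 1 1 1 1⟩
  {8,9}:  v_{8} + v_{9} = v_{1} + 2·v_{3} + v_{6} + v_{10}  so sig = ⟨2 | 1 1 1 2⟩
  {2,5}:  v_{2} + v_{5} = 2·v_{3} + v_{4} + v_{6}  so sig = ⟨2 | 1 1 2⟩
  {8,11}:  v_{8} + v_{11} = 2·v_{3} + v_{4} + v_{6}  so sig = ⟨2 | 1 1 2⟩
  {2,8}:  v_{2} + v_{8} = 3·v_{3} + v_{4} + v_{6}  so sig = ⟨2 | 1 1 3⟩
  {1,10,11}:  v_{1} + v_{10} + v_{11} = 0  so sig = ⟨3 | 0⟩
  {3,6,7}:  v_{3} + v_{6} + v_{7} = 0  so sig = ⟨3 | 0⟩
  {1,2,10}:  v_{1} + v_{2} + v_{10} = v_{3}  so sig = ⟨3 | 1⟩
  {2,6,7}:  v_{2} + v_{6} + v_{7} = v_{11}  so sig = ⟨3 | 1⟩
  {1,3,4,6,10}:  v_{1} + v_{3} + v_{4} + v_{6} + v_{10} = v_{5}  so sig = ⟨5 | 1⟩
  {1,4,6,8,10}:  v_{1} + v_{4} + v_{6} + v_{8} + v_{10} = 2·v_{5}  so sig = ⟨5 | 2⟩

so the primitive-relation signature multiset is
{ ⟨2 | 0⟩,  ⟨2 | 1⟩ ×2,  ⟨2 | 1 1 1⟩ ×2,  ⟨2 | 1 1 1 1⟩ ×2,  ⟨2 | 1 1 1 2⟩,  ⟨2 | 1 1 2⟩ ×2,  ⟨2 | 1 1 3⟩,  ⟨3 | 0⟩ ×2,  ⟨3 | 1⟩ ×2,  ⟨5 | 1⟩,  ⟨5 | 2⟩ }


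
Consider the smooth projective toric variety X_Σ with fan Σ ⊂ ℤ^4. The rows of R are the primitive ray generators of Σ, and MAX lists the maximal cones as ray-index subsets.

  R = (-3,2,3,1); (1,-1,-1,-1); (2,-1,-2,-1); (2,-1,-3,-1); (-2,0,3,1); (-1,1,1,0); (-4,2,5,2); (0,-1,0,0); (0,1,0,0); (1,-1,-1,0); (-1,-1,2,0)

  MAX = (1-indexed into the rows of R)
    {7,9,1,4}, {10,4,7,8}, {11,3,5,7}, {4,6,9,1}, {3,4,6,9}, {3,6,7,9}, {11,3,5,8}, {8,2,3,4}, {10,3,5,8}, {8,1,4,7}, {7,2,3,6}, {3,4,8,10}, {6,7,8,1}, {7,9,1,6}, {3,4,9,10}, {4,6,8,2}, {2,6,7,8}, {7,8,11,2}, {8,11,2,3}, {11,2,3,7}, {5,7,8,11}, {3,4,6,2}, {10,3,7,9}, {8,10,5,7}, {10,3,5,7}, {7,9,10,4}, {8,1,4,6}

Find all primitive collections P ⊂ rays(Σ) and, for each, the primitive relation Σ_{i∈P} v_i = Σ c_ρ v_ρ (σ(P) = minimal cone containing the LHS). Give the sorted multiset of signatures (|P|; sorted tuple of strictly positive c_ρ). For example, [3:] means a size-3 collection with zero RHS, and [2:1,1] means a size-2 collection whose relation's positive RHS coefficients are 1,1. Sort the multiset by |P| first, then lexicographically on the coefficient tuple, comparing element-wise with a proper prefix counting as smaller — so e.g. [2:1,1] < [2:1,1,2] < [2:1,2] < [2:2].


Δ(Σ) — 11 vertices, 22 min non-faces:

  P={6,10}:  v_{6} + v_{10} = 0 ; sig = [2:]
  P={8,9}:  v_{8} + v_{9} = 0 ; sig = [2:]
  P={1,3}:  v_{1} + v_{3} = v_{6} ; sig = [2:1]
  P={2,5}:  v_{2} + v_{5} = v_{11} ; sig = [2:1]
  P={4,5}:  v_{4} + v_{5} = v_{8} ; sig = [2:1]
  P={1,10}:  v_{1} + v_{10} = v_{4} + v_{7} ; sig = [2:1,1]
  P={2,9}:  v_{2} + v_{9} = v_{3} + v_{6} ; sig = [2:1,1]
  P={2,10}:  v_{2} + v_{10} = v_{3} + v_{8} ; sig = [2:1,1]
  P={4,11}:  v_{4} + v_{11} = v_{2} + v_{8} ; sig = [2:1,1]
  P={5,6}:  v_{5} + v_{6} = v_{2} + v_{7} ; sig = [2:1,1]
  P={5,9}:  v_{5} + v_{9} = v_{3} + v_{7} ; sig = [2:1,1]
  P={1,5}:  v_{1} + v_{5} = v_{6} + v_{7} + v_{8} ; sig = [2:1,1,1]
  P={9,11}:  v_{9} + v_{11} = v_{2} + v_{3} + v_{7} ; sig = [2:1,1,1]
  P={10,11}:  v_{10} + v_{11} = v_{3} + v_{5} + v_{8} ; sig = [2:1,1,1]
  P={1,11}:  v_{1} + v_{11} = v_{2} + v_{6} + v_{7} + v_{8} ; sig = [2:1,1,1,1]
  P={1,2}:  v_{1} + v_{2} = 2·v_{6} + v_{8} ; sig = [2:1,2]
  P={6,11}:  v_{6} + v_{11} = 2·v_{2} + v_{7} ; sig = [2:1,2]
  P={3,4,7}:  v_{3} + v_{4} + v_{7} = 0 ; sig = [3:]
  P={3,6,8}:  v_{3} + v_{6} + v_{8} = v_{2} ; sig = [3:1]
  P={3,7,8}:  v_{3} + v_{7} + v_{8} = v_{5} ; sig = [3:1]
  P={4,6,7}:  v_{4} + v_{6} + v_{7} = v_{1} ; sig = [3:1]
  P={2,4,7}:  v_{2} + v_{4} + v_{7} = v_{6} + v_{8} ; sig = [3:1,1]

so the primitive-relation signature multiset is
[[2:], [2:], [2:1], [2:1], [2:1], [2:1,1], [2:1,1], [2:1,1], [2:1,1], [2:1,1], [2:1,1], [2:1,1,1], [2:1,1,1], [2:1,1,1], [2:1,1,1,1], [2:1,2], [2:1,2], [3:], [3:1], [3:1], [3:1], [3:1,1]]
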